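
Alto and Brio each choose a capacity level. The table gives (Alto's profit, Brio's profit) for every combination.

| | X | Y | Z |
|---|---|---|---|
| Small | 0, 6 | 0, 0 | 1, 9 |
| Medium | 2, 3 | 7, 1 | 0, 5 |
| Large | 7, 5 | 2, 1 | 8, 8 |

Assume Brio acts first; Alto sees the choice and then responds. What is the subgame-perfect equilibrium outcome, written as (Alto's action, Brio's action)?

(Large, Z)

Solve by backward induction (Brio leads).
- X: BR = Large, leader payoff 5.
- Y: BR = Medium, leader payoff 1.
- Z: BR = Large, leader payoff 8.
Brio's induced payoffs are 5, 1, 8, so Brio commits to Z. Subgame-perfect outcome: (Large, Z) with payoffs (8, 8).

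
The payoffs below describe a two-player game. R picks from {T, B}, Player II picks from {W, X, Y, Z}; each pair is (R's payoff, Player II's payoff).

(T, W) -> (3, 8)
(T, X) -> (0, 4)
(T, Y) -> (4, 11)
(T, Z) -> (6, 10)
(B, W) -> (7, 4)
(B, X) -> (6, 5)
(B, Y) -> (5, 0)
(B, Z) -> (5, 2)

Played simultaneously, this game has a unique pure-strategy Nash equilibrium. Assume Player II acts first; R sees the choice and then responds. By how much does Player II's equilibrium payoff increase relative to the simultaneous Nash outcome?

5

Work backward from R's decision.
- W: R compares 3, 7 and picks B; Player II would get 4.
- X: R compares 0, 6 and picks B; Player II would get 5.
- Y: R compares 4, 5 and picks B; Player II would get 0.
- Z: R compares 6, 5 and picks T; Player II would get 10.
Player II's induced payoffs are 4, 5, 0, 10, so Player II commits to Z. Subgame-perfect outcome: (T, Z) with payoffs (6, 10).
Now find the simultaneous Nash equilibrium.
R's best replies: W→B; X→B; Y→B; Z→T.
Player II's best replies: T→Y; B→X.
The unique mutual best reply is (B, X), giving (6, 5).
Player II's commitment gain: 10 − 5 = 5.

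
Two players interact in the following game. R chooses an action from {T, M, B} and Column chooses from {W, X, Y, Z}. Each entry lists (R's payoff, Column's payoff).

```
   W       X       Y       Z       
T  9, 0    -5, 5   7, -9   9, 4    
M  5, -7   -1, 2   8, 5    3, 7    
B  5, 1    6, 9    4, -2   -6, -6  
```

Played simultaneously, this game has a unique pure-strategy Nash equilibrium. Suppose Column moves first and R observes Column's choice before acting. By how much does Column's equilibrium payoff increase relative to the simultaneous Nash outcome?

R best-responds to each possible Column move:
- W: R compares 9, 5, 5 and picks T; Column would get 0.
- X: R compares -5, -1, 6 and picks B; Column would get 9.
- Y: R compares 7, 8, 4 and picks M; Column would get 5.
- Z: R compares 9, 3, -6 and picks T; Column would get 4.
Maximizing over 0, 9, 5, 4, Column chooses X. Subgame-perfect outcome: (B, X) with payoffs (6, 9).
For the simultaneous game, intersect best replies.
R's best replies: W→T; X→B; Y→M; Z→T.
Column's best replies: T→X; M→Z; B→X.
Only (B, X) has each player best-responding; Nash payoffs (6, 9).
Column's commitment gain: 9 − 9 = 0.

0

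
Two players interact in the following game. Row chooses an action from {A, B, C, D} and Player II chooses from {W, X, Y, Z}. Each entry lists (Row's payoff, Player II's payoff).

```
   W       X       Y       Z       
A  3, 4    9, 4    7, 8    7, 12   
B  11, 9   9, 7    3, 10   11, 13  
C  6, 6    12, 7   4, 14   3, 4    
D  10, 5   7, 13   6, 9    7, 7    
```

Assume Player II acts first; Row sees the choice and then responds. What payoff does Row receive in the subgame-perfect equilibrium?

Row best-responds to each possible Player II move:
- W: Row compares 3, 11, 6, 10 and picks B; Player II would get 9.
- X: Row compares 9, 9, 12, 7 and picks C; Player II would get 7.
- Y: Row compares 7, 3, 4, 6 and picks A; Player II would get 8.
- Z: Row compares 7, 11, 3, 7 and picks B; Player II would get 13.
Player II's induced payoffs are 9, 7, 8, 13, so Player II commits to Z. Subgame-perfect outcome: (B, Z) with payoffs (11, 13).

11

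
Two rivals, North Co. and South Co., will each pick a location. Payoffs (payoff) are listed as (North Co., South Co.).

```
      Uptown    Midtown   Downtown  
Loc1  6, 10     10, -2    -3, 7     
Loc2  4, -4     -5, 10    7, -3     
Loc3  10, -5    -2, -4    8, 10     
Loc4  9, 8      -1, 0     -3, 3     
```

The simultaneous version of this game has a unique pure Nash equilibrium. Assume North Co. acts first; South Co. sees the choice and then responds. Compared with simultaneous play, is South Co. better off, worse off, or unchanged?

Work backward from South Co.'s decision.
- Loc1: South Co. compares 10, -2, 7 and picks Uptown; North Co. would get 6.
- Loc2: South Co. compares -4, 10, -3 and picks Midtown; North Co. would get -5.
- Loc3: South Co. compares -5, -4, 10 and picks Downtown; North Co. would get 8.
- Loc4: South Co. compares 8, 0, 3 and picks Uptown; North Co. would get 9.
Maximizing over 6, -5, 8, 9, North Co. chooses Loc4. Subgame-perfect outcome: (Loc4, Uptown) with payoffs (9, 8).
Now find the simultaneous Nash equilibrium.
North Co.'s best replies: Uptown→Loc3; Midtown→Loc1; Downtown→Loc3.
South Co.'s best replies: Loc1→Uptown; Loc2→Midtown; Loc3→Downtown; Loc4→Uptown.
Only (Loc3, Downtown) has each player best-responding; Nash payoffs (8, 10).
South Co. earns 8 sequentially versus 10 at the Nash outcome: worse off.

worse off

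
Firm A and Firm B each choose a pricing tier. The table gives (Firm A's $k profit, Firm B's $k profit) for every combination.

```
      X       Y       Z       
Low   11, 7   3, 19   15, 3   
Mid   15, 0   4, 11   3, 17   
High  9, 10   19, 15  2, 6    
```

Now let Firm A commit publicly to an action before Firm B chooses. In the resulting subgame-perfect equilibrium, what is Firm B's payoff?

Work backward from Firm B's decision.
- Low: BR = Y, leader payoff 3.
- Mid: BR = Z, leader payoff 3.
- High: BR = Y, leader payoff 19.
Firm A's induced payoffs are 3, 3, 19, so Firm A commits to High. Subgame-perfect outcome: (High, Y) with payoffs (19, 15).

15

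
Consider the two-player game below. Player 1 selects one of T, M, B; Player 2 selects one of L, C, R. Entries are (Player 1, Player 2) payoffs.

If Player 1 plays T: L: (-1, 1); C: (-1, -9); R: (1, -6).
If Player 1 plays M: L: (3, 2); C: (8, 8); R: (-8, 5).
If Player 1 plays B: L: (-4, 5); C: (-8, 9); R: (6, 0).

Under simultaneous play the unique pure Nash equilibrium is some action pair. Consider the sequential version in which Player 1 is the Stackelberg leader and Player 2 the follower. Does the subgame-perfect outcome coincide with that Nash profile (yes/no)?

yes

Backward induction with Player 1 moving first.
- T → Player 2 plays L (best of 1, -9, -6); Player 1 gets -1.
- M → Player 2 plays C (best of 2, 8, 5); Player 1 gets 8.
- B → Player 2 plays C (best of 5, 9, 0); Player 1 gets -8.
Among -1, 8, -8, the best is 8 at M. Subgame-perfect outcome: (M, C) with payoffs (8, 8).
Under simultaneous play:
Player 1's best replies: L→M; C→M; R→B.
Player 2's best replies: T→L; M→C; B→C.
The unique mutual best reply is (M, C), giving (8, 8).
Sequential outcome (M, C) coincides with the Nash profile (M, C).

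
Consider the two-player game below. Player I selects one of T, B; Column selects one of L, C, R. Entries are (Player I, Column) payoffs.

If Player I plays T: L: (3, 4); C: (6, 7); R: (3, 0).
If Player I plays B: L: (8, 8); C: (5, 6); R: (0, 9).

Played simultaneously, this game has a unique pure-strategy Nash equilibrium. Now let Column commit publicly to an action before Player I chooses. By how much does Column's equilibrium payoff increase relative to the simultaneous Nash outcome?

Player I best-responds to each possible Column move:
- L → Player I plays B (best of 3, 8); Column gets 8.
- C → Player I plays T (best of 6, 5); Column gets 7.
- R → Player I plays T (best of 3, 0); Column gets 0.
Maximizing over 8, 7, 0, Column chooses L. Subgame-perfect outcome: (B, L) with payoffs (8, 8).
For the simultaneous game, intersect best replies.
Player I's best replies: L→B; C→T; R→T.
Column's best replies: T→C; B→R.
Only (T, C) has each player best-responding; Nash payoffs (6, 7).
Column's commitment gain: 8 − 7 = 1.

1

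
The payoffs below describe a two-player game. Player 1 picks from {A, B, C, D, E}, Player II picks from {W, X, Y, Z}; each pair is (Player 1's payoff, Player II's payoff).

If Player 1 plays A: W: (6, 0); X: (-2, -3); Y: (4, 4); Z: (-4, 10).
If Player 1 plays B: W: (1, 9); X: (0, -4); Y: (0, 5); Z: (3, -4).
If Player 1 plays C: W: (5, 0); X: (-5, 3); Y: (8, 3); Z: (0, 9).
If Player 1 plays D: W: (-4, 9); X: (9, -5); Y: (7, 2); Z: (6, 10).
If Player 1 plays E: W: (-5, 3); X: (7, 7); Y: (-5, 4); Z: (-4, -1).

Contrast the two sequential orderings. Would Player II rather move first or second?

first

If Player 1 leads: Player II's best replies are A→Z, B→W, C→Z, D→Z, E→X; Player 1's induced payoffs -4, 1, 0, 6, 7; outcome (E, X), payoffs (7, 7).
If Player II leads: Player 1's best replies are W→A, X→D, Y→C, Z→D; Player II's induced payoffs 0, -5, 3, 10; outcome (D, Z), payoffs (6, 10).
Player II gets 10 moving first and 7 moving second, so Player II prefers to move first.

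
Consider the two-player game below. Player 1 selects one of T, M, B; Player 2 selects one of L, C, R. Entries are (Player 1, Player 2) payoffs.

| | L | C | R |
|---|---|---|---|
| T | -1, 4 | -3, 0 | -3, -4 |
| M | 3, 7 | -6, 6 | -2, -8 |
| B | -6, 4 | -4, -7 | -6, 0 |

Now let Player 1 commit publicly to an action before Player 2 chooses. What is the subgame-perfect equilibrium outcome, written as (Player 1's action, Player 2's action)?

(M, L)

Backward induction with Player 1 moving first.
- T → Player 2 plays L (best of 4, 0, -4); Player 1 gets -1.
- M → Player 2 plays L (best of 7, 6, -8); Player 1 gets 3.
- B → Player 2 plays L (best of 4, -7, 0); Player 1 gets -6.
Among -1, 3, -6, the best is 3 at M. Subgame-perfect outcome: (M, L) with payoffs (3, 7).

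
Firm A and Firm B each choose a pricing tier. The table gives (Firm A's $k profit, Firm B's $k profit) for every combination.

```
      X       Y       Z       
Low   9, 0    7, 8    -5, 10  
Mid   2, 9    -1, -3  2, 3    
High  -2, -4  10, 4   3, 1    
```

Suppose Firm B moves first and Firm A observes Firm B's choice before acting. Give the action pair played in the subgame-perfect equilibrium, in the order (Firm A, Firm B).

Work backward from Firm A's decision.
- X → Firm A plays Low (best of 9, 2, -2); Firm B gets 0.
- Y → Firm A plays High (best of 7, -1, 10); Firm B gets 4.
- Z → Firm A plays High (best of -5, 2, 3); Firm B gets 1.
Among 0, 4, 1, the best is 4 at Y. Subgame-perfect outcome: (High, Y) with payoffs (10, 4).

(High, Y)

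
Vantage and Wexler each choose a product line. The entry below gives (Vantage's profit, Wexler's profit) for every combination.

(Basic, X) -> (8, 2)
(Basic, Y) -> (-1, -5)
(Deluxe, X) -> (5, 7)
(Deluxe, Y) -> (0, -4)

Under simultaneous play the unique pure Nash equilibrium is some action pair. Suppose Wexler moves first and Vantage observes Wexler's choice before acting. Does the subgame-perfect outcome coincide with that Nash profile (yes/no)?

yes

Vantage best-responds to each possible Wexler move:
- X: BR = Basic, leader payoff 2.
- Y: BR = Deluxe, leader payoff -4.
Maximizing over 2, -4, Wexler chooses X. Subgame-perfect outcome: (Basic, X) with payoffs (8, 2).
Under simultaneous play:
Vantage's best replies: X→Basic; Y→Deluxe.
Wexler's best replies: Basic→X; Deluxe→X.
The unique mutual best reply is (Basic, X), giving (8, 2).
Sequential outcome (Basic, X) coincides with the Nash profile (Basic, X).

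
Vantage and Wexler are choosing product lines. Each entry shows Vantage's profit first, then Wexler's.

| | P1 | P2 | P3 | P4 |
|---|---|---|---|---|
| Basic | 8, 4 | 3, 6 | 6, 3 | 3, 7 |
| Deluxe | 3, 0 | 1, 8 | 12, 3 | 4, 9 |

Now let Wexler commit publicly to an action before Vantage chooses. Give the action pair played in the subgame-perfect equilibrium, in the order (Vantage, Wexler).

(Deluxe, P4)

Vantage best-responds to each possible Wexler move:
- P1: Vantage compares 8, 3 and picks Basic; Wexler would get 4.
- P2: Vantage compares 3, 1 and picks Basic; Wexler would get 6.
- P3: Vantage compares 6, 12 and picks Deluxe; Wexler would get 3.
- P4: Vantage compares 3, 4 and picks Deluxe; Wexler would get 9.
Maximizing over 4, 6, 3, 9, Wexler chooses P4. Subgame-perfect outcome: (Deluxe, P4) with payoffs (4, 9).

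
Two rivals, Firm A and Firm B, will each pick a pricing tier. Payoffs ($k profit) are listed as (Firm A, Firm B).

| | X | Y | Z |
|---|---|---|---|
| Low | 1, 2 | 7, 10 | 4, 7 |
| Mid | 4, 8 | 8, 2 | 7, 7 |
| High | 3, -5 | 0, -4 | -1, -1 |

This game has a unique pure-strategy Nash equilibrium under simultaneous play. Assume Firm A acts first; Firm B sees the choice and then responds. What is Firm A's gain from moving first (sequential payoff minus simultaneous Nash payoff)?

3

Work backward from Firm B's decision.
- Low: BR = Y, leader payoff 7.
- Mid: BR = X, leader payoff 4.
- High: BR = Z, leader payoff -1.
Firm A's induced payoffs are 7, 4, -1, so Firm A commits to Low. Subgame-perfect outcome: (Low, Y) with payoffs (7, 10).
Now find the simultaneous Nash equilibrium.
Firm A's best replies: X→Mid; Y→Mid; Z→Mid.
Firm B's best replies: Low→Y; Mid→X; High→Z.
The unique mutual best reply is (Mid, X), giving (4, 8).
Firm A's commitment gain: 7 − 4 = 3.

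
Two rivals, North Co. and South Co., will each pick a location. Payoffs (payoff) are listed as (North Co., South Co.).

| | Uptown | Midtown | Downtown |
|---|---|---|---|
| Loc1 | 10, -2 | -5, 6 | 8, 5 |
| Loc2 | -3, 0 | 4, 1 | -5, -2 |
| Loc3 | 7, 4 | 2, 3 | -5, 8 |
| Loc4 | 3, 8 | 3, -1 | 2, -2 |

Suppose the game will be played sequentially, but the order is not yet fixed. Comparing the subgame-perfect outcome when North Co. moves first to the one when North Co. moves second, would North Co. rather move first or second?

second

If North Co. leads: South Co.'s best replies are Loc1→Midtown, Loc2→Midtown, Loc3→Downtown, Loc4→Uptown; North Co.'s induced payoffs -5, 4, -5, 3; outcome (Loc2, Midtown), payoffs (4, 1).
If South Co. leads: North Co.'s best replies are Uptown→Loc1, Midtown→Loc2, Downtown→Loc1; South Co.'s induced payoffs -2, 1, 5; outcome (Loc1, Downtown), payoffs (8, 5).
North Co. gets 4 moving first and 8 moving second, so North Co. prefers to move second.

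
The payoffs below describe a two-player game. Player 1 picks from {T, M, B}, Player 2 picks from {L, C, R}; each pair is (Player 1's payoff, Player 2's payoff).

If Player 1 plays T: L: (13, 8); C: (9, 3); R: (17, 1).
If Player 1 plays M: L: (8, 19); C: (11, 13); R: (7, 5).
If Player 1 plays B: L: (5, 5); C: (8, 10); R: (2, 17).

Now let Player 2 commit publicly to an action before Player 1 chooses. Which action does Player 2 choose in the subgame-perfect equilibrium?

C

Player 1 best-responds to each possible Player 2 move:
- L → Player 1 plays T (best of 13, 8, 5); Player 2 gets 8.
- C → Player 1 plays M (best of 9, 11, 8); Player 2 gets 13.
- R → Player 1 plays T (best of 17, 7, 2); Player 2 gets 1.
Maximizing over 8, 13, 1, Player 2 chooses C. Subgame-perfect outcome: (M, C) with payoffs (11, 13).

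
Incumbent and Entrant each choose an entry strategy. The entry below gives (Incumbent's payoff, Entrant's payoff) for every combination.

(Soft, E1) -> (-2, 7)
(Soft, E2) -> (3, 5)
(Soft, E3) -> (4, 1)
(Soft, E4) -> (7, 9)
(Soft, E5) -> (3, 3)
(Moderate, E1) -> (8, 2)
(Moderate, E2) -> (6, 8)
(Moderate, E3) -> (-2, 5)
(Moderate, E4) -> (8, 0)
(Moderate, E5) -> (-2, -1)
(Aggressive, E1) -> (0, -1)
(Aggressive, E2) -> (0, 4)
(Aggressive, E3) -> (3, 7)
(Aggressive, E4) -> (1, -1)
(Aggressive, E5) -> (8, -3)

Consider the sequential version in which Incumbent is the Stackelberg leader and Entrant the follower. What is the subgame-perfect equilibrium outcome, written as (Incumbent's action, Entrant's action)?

Backward induction with Incumbent moving first.
- Soft → Entrant plays E4 (best of 7, 5, 1, 9, 3); Incumbent gets 7.
- Moderate → Entrant plays E2 (best of 2, 8, 5, 0, -1); Incumbent gets 6.
- Aggressive → Entrant plays E3 (best of -1, 4, 7, -1, -3); Incumbent gets 3.
Among 7, 6, 3, the best is 7 at Soft. Subgame-perfect outcome: (Soft, E4) with payoffs (7, 9).

(Soft, E4)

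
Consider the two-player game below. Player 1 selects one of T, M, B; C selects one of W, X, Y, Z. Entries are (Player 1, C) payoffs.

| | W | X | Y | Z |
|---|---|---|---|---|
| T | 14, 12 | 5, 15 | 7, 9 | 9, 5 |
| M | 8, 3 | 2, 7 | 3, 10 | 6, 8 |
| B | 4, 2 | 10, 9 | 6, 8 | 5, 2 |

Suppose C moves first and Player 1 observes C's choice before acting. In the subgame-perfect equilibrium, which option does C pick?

W

Player 1 best-responds to each possible C move:
- W: Player 1 compares 14, 8, 4 and picks T; C would get 12.
- X: Player 1 compares 5, 2, 10 and picks B; C would get 9.
- Y: Player 1 compares 7, 3, 6 and picks T; C would get 9.
- Z: Player 1 compares 9, 6, 5 and picks T; C would get 5.
Among 12, 9, 9, 5, the best is 12 at W. Subgame-perfect outcome: (T, W) with payoffs (14, 12).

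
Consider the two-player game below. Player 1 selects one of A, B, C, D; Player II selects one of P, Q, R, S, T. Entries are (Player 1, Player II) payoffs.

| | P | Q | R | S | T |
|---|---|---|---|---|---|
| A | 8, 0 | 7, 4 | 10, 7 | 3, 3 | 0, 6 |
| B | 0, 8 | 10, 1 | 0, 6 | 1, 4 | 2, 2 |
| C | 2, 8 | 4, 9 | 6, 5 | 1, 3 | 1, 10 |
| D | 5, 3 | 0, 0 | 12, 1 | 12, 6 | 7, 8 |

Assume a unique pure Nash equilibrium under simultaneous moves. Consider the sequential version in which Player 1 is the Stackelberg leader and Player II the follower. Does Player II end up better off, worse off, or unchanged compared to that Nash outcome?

Solve by backward induction (Player 1 leads).
- A: BR = R, leader payoff 10.
- B: BR = P, leader payoff 0.
- C: BR = T, leader payoff 1.
- D: BR = T, leader payoff 7.
Player 1's induced payoffs are 10, 0, 1, 7, so Player 1 commits to A. Subgame-perfect outcome: (A, R) with payoffs (10, 7).
Now find the simultaneous Nash equilibrium.
Player 1's best replies: P→A; Q→B; R→D; S→D; T→D.
Player II's best replies: A→R; B→P; C→T; D→T.
Only (D, T) has each player best-responding; Nash payoffs (7, 8).
Player II earns 7 sequentially versus 8 at the Nash outcome: worse off.

worse off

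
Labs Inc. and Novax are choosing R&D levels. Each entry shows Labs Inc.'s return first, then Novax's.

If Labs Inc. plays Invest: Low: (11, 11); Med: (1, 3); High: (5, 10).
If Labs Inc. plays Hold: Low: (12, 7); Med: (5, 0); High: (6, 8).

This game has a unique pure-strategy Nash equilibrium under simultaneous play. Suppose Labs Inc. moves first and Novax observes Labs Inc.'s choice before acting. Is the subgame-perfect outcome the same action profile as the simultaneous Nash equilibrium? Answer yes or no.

Novax best-responds to each possible Labs Inc. move:
- Invest: BR = Low, leader payoff 11.
- Hold: BR = High, leader payoff 6.
Maximizing over 11, 6, Labs Inc. chooses Invest. Subgame-perfect outcome: (Invest, Low) with payoffs (11, 11).
Now find the simultaneous Nash equilibrium.
Labs Inc.'s best replies: Low→Hold; Med→Hold; High→Hold.
Novax's best replies: Invest→Low; Hold→High.
The unique mutual best reply is (Hold, High), giving (6, 8).
Sequential outcome (Invest, Low) differs from the Nash profile (Hold, High).

no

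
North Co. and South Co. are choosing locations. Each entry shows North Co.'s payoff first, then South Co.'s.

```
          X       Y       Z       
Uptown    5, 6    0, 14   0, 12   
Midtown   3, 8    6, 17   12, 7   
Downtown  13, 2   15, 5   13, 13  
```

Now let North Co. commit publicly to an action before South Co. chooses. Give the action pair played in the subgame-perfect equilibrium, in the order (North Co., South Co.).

South Co. best-responds to each possible North Co. move:
- Uptown → South Co. plays Y (best of 6, 14, 12); North Co. gets 0.
- Midtown → South Co. plays Y (best of 8, 17, 7); North Co. gets 6.
- Downtown → South Co. plays Z (best of 2, 5, 13); North Co. gets 13.
North Co.'s induced payoffs are 0, 6, 13, so North Co. commits to Downtown. Subgame-perfect outcome: (Downtown, Z) with payoffs (13, 13).

(Downtown, Z)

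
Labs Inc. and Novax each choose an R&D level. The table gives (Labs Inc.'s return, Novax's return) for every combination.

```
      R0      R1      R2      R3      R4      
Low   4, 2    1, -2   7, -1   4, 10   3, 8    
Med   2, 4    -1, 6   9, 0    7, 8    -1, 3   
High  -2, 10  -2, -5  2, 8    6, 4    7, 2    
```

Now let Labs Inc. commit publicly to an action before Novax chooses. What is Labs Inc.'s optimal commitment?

Med

Novax best-responds to each possible Labs Inc. move:
- Low: Novax compares 2, -2, -1, 10, 8 and picks R3; Labs Inc. would get 4.
- Med: Novax compares 4, 6, 0, 8, 3 and picks R3; Labs Inc. would get 7.
- High: Novax compares 10, -5, 8, 4, 2 and picks R0; Labs Inc. would get -2.
Labs Inc.'s induced payoffs are 4, 7, -2, so Labs Inc. commits to Med. Subgame-perfect outcome: (Med, R3) with payoffs (7, 8).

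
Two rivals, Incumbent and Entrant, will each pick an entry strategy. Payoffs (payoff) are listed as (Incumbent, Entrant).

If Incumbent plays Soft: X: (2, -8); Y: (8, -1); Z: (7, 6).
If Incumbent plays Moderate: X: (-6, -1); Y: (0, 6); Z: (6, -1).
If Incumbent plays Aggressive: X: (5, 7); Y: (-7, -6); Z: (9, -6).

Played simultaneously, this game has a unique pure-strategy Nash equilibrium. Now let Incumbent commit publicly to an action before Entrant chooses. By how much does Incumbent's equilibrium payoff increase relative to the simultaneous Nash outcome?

Solve by backward induction (Incumbent leads).
- Soft → Entrant plays Z (best of -8, -1, 6); Incumbent gets 7.
- Moderate → Entrant plays Y (best of -1, 6, -1); Incumbent gets 0.
- Aggressive → Entrant plays X (best of 7, -6, -6); Incumbent gets 5.
Maximizing over 7, 0, 5, Incumbent chooses Soft. Subgame-perfect outcome: (Soft, Z) with payoffs (7, 6).
Under simultaneous play:
Incumbent's best replies: X→Aggressive; Y→Soft; Z→Aggressive.
Entrant's best replies: Soft→Z; Moderate→Y; Aggressive→X.
The unique mutual best reply is (Aggressive, X), giving (5, 7).
Incumbent's commitment gain: 7 − 5 = 2.

2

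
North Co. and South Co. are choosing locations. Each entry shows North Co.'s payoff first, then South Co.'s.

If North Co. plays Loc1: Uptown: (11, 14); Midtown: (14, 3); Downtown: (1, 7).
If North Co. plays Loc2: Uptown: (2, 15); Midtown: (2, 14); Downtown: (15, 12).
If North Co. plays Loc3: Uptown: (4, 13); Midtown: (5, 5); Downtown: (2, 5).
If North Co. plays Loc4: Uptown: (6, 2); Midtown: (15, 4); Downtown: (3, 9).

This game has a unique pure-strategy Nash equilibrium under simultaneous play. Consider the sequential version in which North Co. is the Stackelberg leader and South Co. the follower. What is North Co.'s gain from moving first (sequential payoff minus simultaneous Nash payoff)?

Backward induction with North Co. moving first.
- Loc1: South Co. compares 14, 3, 7 and picks Uptown; North Co. would get 11.
- Loc2: South Co. compares 15, 14, 12 and picks Uptown; North Co. would get 2.
- Loc3: South Co. compares 13, 5, 5 and picks Uptown; North Co. would get 4.
- Loc4: South Co. compares 2, 4, 9 and picks Downtown; North Co. would get 3.
North Co.'s induced payoffs are 11, 2, 4, 3, so North Co. commits to Loc1. Subgame-perfect outcome: (Loc1, Uptown) with payoffs (11, 14).
For the simultaneous game, intersect best replies.
North Co.'s best replies: Uptown→Loc1; Midtown→Loc4; Downtown→Loc2.
South Co.'s best replies: Loc1→Uptown; Loc2→Uptown; Loc3→Uptown; Loc4→Downtown.
Only (Loc1, Uptown) has each player best-responding; Nash payoffs (11, 14).
North Co.'s commitment gain: 11 − 11 = 0.

0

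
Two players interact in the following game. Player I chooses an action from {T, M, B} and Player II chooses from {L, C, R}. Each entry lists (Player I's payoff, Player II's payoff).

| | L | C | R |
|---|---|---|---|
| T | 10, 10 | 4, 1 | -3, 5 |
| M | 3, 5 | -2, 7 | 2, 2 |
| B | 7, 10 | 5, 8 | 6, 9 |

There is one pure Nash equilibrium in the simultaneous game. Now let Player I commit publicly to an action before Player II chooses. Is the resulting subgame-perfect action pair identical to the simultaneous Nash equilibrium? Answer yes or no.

yes

Backward induction with Player I moving first.
- T: BR = L, leader payoff 10.
- M: BR = C, leader payoff -2.
- B: BR = L, leader payoff 7.
Player I's induced payoffs are 10, -2, 7, so Player I commits to T. Subgame-perfect outcome: (T, L) with payoffs (10, 10).
Under simultaneous play:
Player I's best replies: L→T; C→B; R→B.
Player II's best replies: T→L; M→C; B→L.
The unique mutual best reply is (T, L), giving (10, 10).
Sequential outcome (T, L) coincides with the Nash profile (T, L).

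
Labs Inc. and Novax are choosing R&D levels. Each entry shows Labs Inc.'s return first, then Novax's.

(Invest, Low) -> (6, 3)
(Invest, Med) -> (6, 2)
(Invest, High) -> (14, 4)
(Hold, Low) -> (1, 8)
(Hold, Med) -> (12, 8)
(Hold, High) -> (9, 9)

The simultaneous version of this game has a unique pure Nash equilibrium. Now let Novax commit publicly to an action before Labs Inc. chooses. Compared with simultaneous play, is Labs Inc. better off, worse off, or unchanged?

Work backward from Labs Inc.'s decision.
- Low: BR = Invest, leader payoff 3.
- Med: BR = Hold, leader payoff 8.
- High: BR = Invest, leader payoff 4.
Novax's induced payoffs are 3, 8, 4, so Novax commits to Med. Subgame-perfect outcome: (Hold, Med) with payoffs (12, 8).
Under simultaneous play:
Labs Inc.'s best replies: Low→Invest; Med→Hold; High→Invest.
Novax's best replies: Invest→High; Hold→High.
The unique mutual best reply is (Invest, High), giving (14, 4).
Labs Inc. earns 12 sequentially versus 14 at the Nash outcome: worse off.

worse off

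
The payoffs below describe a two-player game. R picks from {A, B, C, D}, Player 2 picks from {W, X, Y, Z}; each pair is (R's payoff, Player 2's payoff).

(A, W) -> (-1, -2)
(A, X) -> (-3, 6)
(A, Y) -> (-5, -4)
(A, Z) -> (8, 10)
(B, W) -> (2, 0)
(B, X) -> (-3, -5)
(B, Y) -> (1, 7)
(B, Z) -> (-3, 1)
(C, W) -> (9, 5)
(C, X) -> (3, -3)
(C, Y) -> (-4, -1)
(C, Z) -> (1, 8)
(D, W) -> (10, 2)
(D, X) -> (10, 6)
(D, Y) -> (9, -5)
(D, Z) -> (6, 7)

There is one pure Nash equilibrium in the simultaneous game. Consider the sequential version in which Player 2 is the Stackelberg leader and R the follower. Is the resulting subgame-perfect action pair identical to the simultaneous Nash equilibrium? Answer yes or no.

yes

R best-responds to each possible Player 2 move:
- W: R compares -1, 2, 9, 10 and picks D; Player 2 would get 2.
- X: R compares -3, -3, 3, 10 and picks D; Player 2 would get 6.
- Y: R compares -5, 1, -4, 9 and picks D; Player 2 would get -5.
- Z: R compares 8, -3, 1, 6 and picks A; Player 2 would get 10.
Player 2's induced payoffs are 2, 6, -5, 10, so Player 2 commits to Z. Subgame-perfect outcome: (A, Z) with payoffs (8, 10).
For the simultaneous game, intersect best replies.
R's best replies: W→D; X→D; Y→D; Z→A.
Player 2's best replies: A→Z; B→Y; C→Z; D→Z.
Only (A, Z) has each player best-responding; Nash payoffs (8, 10).
Sequential outcome (A, Z) coincides with the Nash profile (A, Z).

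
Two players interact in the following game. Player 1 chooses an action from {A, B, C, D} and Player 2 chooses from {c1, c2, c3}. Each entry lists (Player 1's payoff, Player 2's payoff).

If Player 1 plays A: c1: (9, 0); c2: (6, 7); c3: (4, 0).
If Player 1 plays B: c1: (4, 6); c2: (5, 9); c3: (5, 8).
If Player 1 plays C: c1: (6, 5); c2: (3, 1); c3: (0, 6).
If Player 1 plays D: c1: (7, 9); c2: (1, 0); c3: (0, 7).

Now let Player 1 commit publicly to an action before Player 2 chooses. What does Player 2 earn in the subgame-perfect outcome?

9

Backward induction with Player 1 moving first.
- A: Player 2 compares 0, 7, 0 and picks c2; Player 1 would get 6.
- B: Player 2 compares 6, 9, 8 and picks c2; Player 1 would get 5.
- C: Player 2 compares 5, 1, 6 and picks c3; Player 1 would get 0.
- D: Player 2 compares 9, 0, 7 and picks c1; Player 1 would get 7.
Among 6, 5, 0, 7, the best is 7 at D. Subgame-perfect outcome: (D, c1) with payoffs (7, 9).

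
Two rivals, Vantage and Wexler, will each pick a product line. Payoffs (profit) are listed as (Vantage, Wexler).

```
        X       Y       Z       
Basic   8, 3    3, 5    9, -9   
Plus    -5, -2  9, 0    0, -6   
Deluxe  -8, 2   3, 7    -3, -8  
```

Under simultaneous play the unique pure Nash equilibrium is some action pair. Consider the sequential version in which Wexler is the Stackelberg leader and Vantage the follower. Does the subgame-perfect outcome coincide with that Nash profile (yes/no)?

Solve by backward induction (Wexler leads).
- X → Vantage plays Basic (best of 8, -5, -8); Wexler gets 3.
- Y → Vantage plays Plus (best of 3, 9, 3); Wexler gets 0.
- Z → Vantage plays Basic (best of 9, 0, -3); Wexler gets -9.
Among 3, 0, -9, the best is 3 at X. Subgame-perfect outcome: (Basic, X) with payoffs (8, 3).
Now find the simultaneous Nash equilibrium.
Vantage's best replies: X→Basic; Y→Plus; Z→Basic.
Wexler's best replies: Basic→Y; Plus→Y; Deluxe→Y.
Only (Plus, Y) has each player best-responding; Nash payoffs (9, 0).
Sequential outcome (Basic, X) differs from the Nash profile (Plus, Y).

no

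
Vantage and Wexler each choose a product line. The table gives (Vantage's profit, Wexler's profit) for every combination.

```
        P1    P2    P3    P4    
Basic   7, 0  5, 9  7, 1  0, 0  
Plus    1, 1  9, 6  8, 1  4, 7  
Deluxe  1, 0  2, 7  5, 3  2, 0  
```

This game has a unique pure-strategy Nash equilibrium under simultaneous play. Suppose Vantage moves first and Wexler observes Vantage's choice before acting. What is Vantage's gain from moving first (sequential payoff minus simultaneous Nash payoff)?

Solve by backward induction (Vantage leads).
- Basic: BR = P2, leader payoff 5.
- Plus: BR = P4, leader payoff 4.
- Deluxe: BR = P2, leader payoff 2.
Vantage's induced payoffs are 5, 4, 2, so Vantage commits to Basic. Subgame-perfect outcome: (Basic, P2) with payoffs (5, 9).
For the simultaneous game, intersect best replies.
Vantage's best replies: P1→Basic; P2→Plus; P3→Plus; P4→Plus.
Wexler's best replies: Basic→P2; Plus→P4; Deluxe→P2.
Only (Plus, P4) has each player best-responding; Nash payoffs (4, 7).
Vantage's commitment gain: 5 − 4 = 1.

1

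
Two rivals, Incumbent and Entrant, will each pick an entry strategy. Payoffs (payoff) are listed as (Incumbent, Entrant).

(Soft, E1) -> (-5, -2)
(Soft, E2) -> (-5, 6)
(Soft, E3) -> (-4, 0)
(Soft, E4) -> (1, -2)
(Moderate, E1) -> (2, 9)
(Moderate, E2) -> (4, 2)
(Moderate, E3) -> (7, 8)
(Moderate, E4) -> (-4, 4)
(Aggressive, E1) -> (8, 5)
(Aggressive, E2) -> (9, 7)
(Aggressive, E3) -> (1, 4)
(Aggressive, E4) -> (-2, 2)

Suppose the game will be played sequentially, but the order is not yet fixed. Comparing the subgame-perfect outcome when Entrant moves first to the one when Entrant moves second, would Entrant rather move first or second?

If Incumbent leads: Entrant's best replies are Soft→E2, Moderate→E1, Aggressive→E2; Incumbent's induced payoffs -5, 2, 9; outcome (Aggressive, E2), payoffs (9, 7).
If Entrant leads: Incumbent's best replies are E1→Aggressive, E2→Aggressive, E3→Moderate, E4→Soft; Entrant's induced payoffs 5, 7, 8, -2; outcome (Moderate, E3), payoffs (7, 8).
Entrant gets 8 moving first and 7 moving second, so Entrant prefers to move first.

first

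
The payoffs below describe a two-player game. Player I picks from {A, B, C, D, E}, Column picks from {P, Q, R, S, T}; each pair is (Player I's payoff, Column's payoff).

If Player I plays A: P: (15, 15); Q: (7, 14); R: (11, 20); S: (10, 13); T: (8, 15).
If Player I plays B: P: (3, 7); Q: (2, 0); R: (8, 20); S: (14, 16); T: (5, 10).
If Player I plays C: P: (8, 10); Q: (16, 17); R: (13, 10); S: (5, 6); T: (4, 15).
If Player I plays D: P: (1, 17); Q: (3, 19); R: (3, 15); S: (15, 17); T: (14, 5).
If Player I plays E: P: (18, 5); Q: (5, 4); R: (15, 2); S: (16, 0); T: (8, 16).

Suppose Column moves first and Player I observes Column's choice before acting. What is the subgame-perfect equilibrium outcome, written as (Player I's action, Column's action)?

(C, Q)

Solve by backward induction (Column leads).
- P: BR = E, leader payoff 5.
- Q: BR = C, leader payoff 17.
- R: BR = E, leader payoff 2.
- S: BR = E, leader payoff 0.
- T: BR = D, leader payoff 5.
Among 5, 17, 2, 0, 5, the best is 17 at Q. Subgame-perfect outcome: (C, Q) with payoffs (16, 17).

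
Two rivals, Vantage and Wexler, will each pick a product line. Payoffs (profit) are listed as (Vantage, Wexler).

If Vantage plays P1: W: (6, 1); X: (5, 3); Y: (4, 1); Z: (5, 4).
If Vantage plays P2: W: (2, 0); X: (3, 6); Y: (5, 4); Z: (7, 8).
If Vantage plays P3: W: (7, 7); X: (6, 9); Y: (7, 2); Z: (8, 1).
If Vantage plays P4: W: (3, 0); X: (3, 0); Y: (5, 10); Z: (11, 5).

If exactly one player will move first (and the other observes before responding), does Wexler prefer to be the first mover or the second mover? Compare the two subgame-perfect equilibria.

If Vantage leads: Wexler's best replies are P1→Z, P2→Z, P3→X, P4→Y; Vantage's induced payoffs 5, 7, 6, 5; outcome (P2, Z), payoffs (7, 8).
If Wexler leads: Vantage's best replies are W→P3, X→P3, Y→P3, Z→P4; Wexler's induced payoffs 7, 9, 2, 5; outcome (P3, X), payoffs (6, 9).
Wexler gets 9 moving first and 8 moving second, so Wexler prefers to move first.

first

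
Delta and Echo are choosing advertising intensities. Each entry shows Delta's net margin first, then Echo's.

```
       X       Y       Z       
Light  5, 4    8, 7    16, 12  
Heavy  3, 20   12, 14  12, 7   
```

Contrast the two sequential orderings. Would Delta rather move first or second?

If Delta leads: Echo's best replies are Light→Z, Heavy→X; Delta's induced payoffs 16, 3; outcome (Light, Z), payoffs (16, 12).
If Echo leads: Delta's best replies are X→Light, Y→Heavy, Z→Light; Echo's induced payoffs 4, 14, 12; outcome (Heavy, Y), payoffs (12, 14).
Delta gets 16 moving first and 12 moving second, so Delta prefers to move first.

first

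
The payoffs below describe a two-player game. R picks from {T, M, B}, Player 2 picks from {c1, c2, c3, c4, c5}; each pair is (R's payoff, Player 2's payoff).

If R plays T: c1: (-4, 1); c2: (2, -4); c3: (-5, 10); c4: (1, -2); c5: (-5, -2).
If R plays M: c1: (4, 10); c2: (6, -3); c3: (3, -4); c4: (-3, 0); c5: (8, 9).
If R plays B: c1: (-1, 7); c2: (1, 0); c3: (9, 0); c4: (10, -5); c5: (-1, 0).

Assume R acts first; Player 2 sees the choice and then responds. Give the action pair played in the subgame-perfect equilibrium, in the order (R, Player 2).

(M, c1)

Work backward from Player 2's decision.
- T → Player 2 plays c3 (best of 1, -4, 10, -2, -2); R gets -5.
- M → Player 2 plays c1 (best of 10, -3, -4, 0, 9); R gets 4.
- B → Player 2 plays c1 (best of 7, 0, 0, -5, 0); R gets -1.
Maximizing over -5, 4, -1, R chooses M. Subgame-perfect outcome: (M, c1) with payoffs (4, 10).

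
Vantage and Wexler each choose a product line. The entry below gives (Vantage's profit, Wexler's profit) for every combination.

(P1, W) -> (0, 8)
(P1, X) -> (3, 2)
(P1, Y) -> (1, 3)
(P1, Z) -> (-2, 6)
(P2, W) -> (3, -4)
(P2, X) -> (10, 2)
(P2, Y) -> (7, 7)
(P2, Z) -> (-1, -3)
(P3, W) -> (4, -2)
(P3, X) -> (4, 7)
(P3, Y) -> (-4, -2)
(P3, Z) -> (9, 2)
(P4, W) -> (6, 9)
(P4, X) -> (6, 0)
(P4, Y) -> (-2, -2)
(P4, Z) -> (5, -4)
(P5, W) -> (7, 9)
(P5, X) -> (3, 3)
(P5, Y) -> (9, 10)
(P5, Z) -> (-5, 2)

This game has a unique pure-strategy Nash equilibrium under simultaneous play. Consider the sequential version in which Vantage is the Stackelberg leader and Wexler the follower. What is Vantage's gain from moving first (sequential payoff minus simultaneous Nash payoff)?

0

Solve by backward induction (Vantage leads).
- P1 → Wexler plays W (best of 8, 2, 3, 6); Vantage gets 0.
- P2 → Wexler plays Y (best of -4, 2, 7, -3); Vantage gets 7.
- P3 → Wexler plays X (best of -2, 7, -2, 2); Vantage gets 4.
- P4 → Wexler plays W (best of 9, 0, -2, -4); Vantage gets 6.
- P5 → Wexler plays Y (best of 9, 3, 10, 2); Vantage gets 9.
Vantage's induced payoffs are 0, 7, 4, 6, 9, so Vantage commits to P5. Subgame-perfect outcome: (P5, Y) with payoffs (9, 10).
Under simultaneous play:
Vantage's best replies: W→P5; X→P2; Y→P5; Z→P3.
Wexler's best replies: P1→W; P2→Y; P3→X; P4→W; P5→Y.
The unique mutual best reply is (P5, Y), giving (9, 10).
Vantage's commitment gain: 9 − 9 = 0.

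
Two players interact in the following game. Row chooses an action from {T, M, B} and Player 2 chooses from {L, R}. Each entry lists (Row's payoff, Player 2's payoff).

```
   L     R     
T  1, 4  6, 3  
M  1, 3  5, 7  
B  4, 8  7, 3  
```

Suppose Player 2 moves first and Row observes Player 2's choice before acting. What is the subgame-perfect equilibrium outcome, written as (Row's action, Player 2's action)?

Solve by backward induction (Player 2 leads).
- L: BR = B, leader payoff 8.
- R: BR = B, leader payoff 3.
Maximizing over 8, 3, Player 2 chooses L. Subgame-perfect outcome: (B, L) with payoffs (4, 8).

(B, L)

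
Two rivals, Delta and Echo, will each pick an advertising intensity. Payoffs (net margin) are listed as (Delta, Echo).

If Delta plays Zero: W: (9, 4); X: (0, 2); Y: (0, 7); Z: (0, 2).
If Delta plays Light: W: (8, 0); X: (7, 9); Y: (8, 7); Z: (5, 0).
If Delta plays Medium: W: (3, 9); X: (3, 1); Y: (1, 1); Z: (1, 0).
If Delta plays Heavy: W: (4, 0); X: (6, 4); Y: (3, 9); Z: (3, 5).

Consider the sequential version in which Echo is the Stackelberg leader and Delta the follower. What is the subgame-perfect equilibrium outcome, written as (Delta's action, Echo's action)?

Delta best-responds to each possible Echo move:
- W: Delta compares 9, 8, 3, 4 and picks Zero; Echo would get 4.
- X: Delta compares 0, 7, 3, 6 and picks Light; Echo would get 9.
- Y: Delta compares 0, 8, 1, 3 and picks Light; Echo would get 7.
- Z: Delta compares 0, 5, 1, 3 and picks Light; Echo would get 0.
Echo's induced payoffs are 4, 9, 7, 0, so Echo commits to X. Subgame-perfect outcome: (Light, X) with payoffs (7, 9).

(Light, X)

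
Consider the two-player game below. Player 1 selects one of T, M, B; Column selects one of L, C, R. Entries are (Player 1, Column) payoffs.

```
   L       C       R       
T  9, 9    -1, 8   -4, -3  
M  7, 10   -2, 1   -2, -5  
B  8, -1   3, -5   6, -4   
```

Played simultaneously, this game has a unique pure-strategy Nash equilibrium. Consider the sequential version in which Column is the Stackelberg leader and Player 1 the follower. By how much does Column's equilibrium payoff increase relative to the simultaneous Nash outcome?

0

Player 1 best-responds to each possible Column move:
- L → Player 1 plays T (best of 9, 7, 8); Column gets 9.
- C → Player 1 plays B (best of -1, -2, 3); Column gets -5.
- R → Player 1 plays B (best of -4, -2, 6); Column gets -4.
Maximizing over 9, -5, -4, Column chooses L. Subgame-perfect outcome: (T, L) with payoffs (9, 9).
Under simultaneous play:
Player 1's best replies: L→T; C→B; R→B.
Column's best replies: T→L; M→L; B→L.
The unique mutual best reply is (T, L), giving (9, 9).
Column's commitment gain: 9 − 9 = 0.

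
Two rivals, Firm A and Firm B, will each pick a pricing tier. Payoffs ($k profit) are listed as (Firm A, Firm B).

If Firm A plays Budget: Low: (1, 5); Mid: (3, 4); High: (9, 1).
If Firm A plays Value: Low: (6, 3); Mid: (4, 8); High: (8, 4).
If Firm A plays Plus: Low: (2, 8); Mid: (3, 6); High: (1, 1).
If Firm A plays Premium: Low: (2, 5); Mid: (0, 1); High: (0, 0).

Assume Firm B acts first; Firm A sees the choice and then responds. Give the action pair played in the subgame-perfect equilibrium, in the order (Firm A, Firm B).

Backward induction with Firm B moving first.
- Low: BR = Value, leader payoff 3.
- Mid: BR = Value, leader payoff 8.
- High: BR = Budget, leader payoff 1.
Firm B's induced payoffs are 3, 8, 1, so Firm B commits to Mid. Subgame-perfect outcome: (Value, Mid) with payoffs (4, 8).

(Value, Mid)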